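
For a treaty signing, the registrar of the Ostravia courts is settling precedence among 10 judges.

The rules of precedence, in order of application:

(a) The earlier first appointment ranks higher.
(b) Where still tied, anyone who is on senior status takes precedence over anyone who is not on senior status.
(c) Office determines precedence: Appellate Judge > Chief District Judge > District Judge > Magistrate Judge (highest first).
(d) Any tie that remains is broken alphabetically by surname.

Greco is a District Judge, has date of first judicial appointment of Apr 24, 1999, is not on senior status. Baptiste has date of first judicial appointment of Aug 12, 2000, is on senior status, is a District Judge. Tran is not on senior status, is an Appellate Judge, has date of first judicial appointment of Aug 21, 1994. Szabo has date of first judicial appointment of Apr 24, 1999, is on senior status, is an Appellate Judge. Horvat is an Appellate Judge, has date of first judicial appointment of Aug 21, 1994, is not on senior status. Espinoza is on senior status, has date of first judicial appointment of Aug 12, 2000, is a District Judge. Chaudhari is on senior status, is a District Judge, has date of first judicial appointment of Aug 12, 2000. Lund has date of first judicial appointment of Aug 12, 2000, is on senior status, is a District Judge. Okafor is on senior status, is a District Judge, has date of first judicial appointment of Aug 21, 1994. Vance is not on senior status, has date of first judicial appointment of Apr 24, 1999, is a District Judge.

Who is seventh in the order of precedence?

Baptiste

By date of first judicial appointment (earlier first): Okafor, Horvat and Tran (each Aug 21, 1994); then Szabo, Greco and Vance (each Apr 24, 1999); then Baptiste, Chaudhari, Espinoza and Lund (each Aug 12, 2000).
Among Okafor, Horvat and Tran, on senior status before not on senior status: Okafor (on senior status) before Horvat and Tran (not on senior status).
Horvat and Tran are each Appellate Judge, so the next rule applies.
Among Horvat and Tran, alphabetically by surname: Horvat before Tran.
Among Szabo, Greco and Vance, on senior status before not on senior status: Szabo (on senior status) before Greco and Vance (not on senior status).
Greco and Vance are each District Judge, so the next rule applies.
Among Greco and Vance, alphabetically by surname: Greco before Vance.
Baptiste, Chaudhari, Espinoza and Lund are each on senior status, so the next rule applies.
Baptiste, Chaudhari, Espinoza and Lund are each District Judge, so the next rule applies.
Among Baptiste, Chaudhari, Espinoza and Lund, alphabetically by surname: Baptiste before Chaudhari before Espinoza before Lund.
Order: Okafor, Horvat, Tran, Szabo, Greco, Vance, Baptiste, Chaudhari, Espinoza, Lund.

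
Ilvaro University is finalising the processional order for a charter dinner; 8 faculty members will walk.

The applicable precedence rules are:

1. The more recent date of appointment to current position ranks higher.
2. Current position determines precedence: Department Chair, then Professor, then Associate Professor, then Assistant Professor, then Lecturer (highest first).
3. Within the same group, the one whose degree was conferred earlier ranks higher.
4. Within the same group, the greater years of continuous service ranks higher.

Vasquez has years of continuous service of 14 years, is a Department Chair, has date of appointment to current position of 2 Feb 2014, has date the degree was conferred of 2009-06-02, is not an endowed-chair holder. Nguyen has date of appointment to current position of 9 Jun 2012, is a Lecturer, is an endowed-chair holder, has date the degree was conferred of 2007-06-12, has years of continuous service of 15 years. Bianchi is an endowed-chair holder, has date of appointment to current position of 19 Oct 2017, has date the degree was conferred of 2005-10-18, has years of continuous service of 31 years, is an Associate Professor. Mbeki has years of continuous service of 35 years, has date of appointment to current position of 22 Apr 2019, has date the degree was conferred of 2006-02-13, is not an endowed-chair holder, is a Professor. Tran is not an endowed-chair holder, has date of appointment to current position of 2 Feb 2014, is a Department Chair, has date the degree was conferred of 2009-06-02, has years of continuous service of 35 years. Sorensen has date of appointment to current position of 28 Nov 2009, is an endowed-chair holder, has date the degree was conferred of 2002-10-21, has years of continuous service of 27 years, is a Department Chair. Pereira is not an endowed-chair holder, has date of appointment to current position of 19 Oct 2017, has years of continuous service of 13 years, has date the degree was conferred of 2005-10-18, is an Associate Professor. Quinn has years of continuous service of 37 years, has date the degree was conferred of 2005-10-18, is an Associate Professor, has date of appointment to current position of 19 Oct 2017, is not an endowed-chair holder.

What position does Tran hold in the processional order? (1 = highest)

By date of appointment to current position (later first): Mbeki (22 Apr 2019); then Quinn, Bianchi and Pereira (each 19 Oct 2017); then Tran and Vasquez (both 2 Feb 2014); then Nguyen (9 Jun 2012); then Sorensen (28 Nov 2009).
Quinn, Bianchi and Pereira are each Associate Professor, so the next rule applies.
Quinn, Bianchi and Pereira all have date the degree was conferred 2005-10-18, so the next rule applies.
Among Quinn, Bianchi and Pereira, by years of continuous service (higher first): Quinn (37 years) before Bianchi (31 years) before Pereira (13 years).
Tran and Vasquez are each Department Chair, so the next rule applies.
Tran and Vasquez both have date the degree was conferred 2009-06-02, so the next rule applies.
Among Tran and Vasquez, by years of continuous service (higher first): Tran (35 years) before Vasquez (14 years).
Order: Mbeki, Quinn, Bianchi, Pereira, Tran, Vasquez, Nguyen, Sorensen. So position 5.

5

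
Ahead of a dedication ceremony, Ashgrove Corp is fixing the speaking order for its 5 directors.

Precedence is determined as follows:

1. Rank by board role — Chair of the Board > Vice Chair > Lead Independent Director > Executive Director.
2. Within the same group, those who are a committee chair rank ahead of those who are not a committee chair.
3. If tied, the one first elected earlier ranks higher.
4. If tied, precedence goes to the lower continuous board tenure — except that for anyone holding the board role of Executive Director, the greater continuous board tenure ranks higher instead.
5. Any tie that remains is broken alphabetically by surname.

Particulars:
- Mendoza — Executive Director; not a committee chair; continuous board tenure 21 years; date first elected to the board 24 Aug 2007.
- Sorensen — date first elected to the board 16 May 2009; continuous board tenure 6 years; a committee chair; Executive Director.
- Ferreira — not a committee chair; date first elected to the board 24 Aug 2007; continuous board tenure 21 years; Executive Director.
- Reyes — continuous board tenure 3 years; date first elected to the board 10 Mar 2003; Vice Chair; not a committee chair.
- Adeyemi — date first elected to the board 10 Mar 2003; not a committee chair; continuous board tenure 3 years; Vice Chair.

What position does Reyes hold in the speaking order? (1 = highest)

2

By board role: Adeyemi and Reyes (Vice Chair); then Sorensen, Ferreira and Mendoza (Executive Director).
Adeyemi and Reyes are each not a committee chair, so the next rule applies.
Adeyemi and Reyes both have date first elected to the board 10 Mar 2003, so the next rule applies.
Adeyemi and Reyes both have continuous board tenure 3 years, so the next rule applies.
Among Adeyemi and Reyes, alphabetically by surname: Adeyemi before Reyes.
Among Sorensen, Ferreira and Mendoza, a committee chair before not a committee chair: Sorensen (a committee chair) before Ferreira and Mendoza (not a committee chair).
Ferreira and Mendoza both have date first elected to the board 24 Aug 2007, so the next rule applies.
Ferreira and Mendoza both have continuous board tenure 21 years, so the next rule applies.
Among Ferreira and Mendoza, alphabetically by surname: Ferreira before Mendoza.
Order: Adeyemi, Reyes, Sorensen, Ferreira, Mendoza. So position 2.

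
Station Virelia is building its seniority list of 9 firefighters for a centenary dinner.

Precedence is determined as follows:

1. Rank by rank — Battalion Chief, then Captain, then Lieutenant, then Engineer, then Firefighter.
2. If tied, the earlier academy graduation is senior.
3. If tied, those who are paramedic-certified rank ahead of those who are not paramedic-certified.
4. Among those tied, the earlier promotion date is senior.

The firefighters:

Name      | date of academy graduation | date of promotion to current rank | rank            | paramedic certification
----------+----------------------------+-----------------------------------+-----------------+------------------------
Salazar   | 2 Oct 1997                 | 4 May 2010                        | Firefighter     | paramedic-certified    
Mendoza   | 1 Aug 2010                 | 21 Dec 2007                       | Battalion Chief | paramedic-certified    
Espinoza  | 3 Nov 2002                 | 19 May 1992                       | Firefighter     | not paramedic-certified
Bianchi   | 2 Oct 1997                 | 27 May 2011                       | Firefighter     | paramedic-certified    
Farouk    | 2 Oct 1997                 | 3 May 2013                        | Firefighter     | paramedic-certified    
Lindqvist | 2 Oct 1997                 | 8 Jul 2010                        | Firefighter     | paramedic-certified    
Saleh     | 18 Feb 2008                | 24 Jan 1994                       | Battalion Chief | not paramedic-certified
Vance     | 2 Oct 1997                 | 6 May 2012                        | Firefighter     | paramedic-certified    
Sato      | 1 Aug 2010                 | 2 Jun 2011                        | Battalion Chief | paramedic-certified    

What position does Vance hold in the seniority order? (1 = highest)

By rank: Saleh, Mendoza and Sato (Battalion Chief); then Salazar, Lindqvist, Bianchi, Vance, Farouk and Espinoza (Firefighter).
Among Saleh, Mendoza and Sato, by date of academy graduation (earlier first): Saleh (18 Feb 2008) before Mendoza and Sato (1 Aug 2010).
Mendoza and Sato are each paramedic-certified, so the next rule applies.
Among Mendoza and Sato, by date of promotion to current rank (earlier first): Mendoza (21 Dec 2007) before Sato (2 Jun 2011).
Among Salazar, Lindqvist, Bianchi, Vance, Farouk and Espinoza, by date of academy graduation (earlier first): Salazar, Lindqvist, Bianchi, Vance and Farouk (2 Oct 1997) before Espinoza (3 Nov 2002).
Salazar, Lindqvist, Bianchi, Vance and Farouk are each paramedic-certified, so the next rule applies.
Among Salazar, Lindqvist, Bianchi, Vance and Farouk, by date of promotion to current rank (earlier first): Salazar (4 May 2010) before Lindqvist (8 Jul 2010) before Bianchi (27 May 2011) before Vance (6 May 2012) before Farouk (3 May 2013).
Order: Saleh, Mendoza, Sato, Salazar, Lindqvist, Bianchi, Vance, Farouk, Espinoza. So position 7.

7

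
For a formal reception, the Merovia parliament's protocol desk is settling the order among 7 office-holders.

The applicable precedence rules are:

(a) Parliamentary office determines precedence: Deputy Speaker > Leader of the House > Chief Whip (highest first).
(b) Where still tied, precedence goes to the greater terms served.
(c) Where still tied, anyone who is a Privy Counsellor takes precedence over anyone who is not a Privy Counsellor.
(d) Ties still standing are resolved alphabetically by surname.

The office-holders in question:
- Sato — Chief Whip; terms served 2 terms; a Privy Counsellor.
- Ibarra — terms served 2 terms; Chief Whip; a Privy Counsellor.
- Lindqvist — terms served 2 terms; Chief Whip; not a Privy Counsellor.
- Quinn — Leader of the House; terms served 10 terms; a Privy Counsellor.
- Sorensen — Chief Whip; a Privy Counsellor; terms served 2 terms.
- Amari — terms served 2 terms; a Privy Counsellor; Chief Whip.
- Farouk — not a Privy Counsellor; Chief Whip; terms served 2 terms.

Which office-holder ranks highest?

By parliamentary office: Quinn (Leader of the House); then Amari, Ibarra, Sato, Sorensen, Farouk and Lindqvist (Chief Whip).
Amari, Ibarra, Sato, Sorensen, Farouk and Lindqvist all have terms served 2 terms, so the next rule applies.
Among Amari, Ibarra, Sato, Sorensen, Farouk and Lindqvist, a Privy Counsellor before not a Privy Counsellor: Amari, Ibarra, Sato and Sorensen (a Privy Counsellor) before Farouk and Lindqvist (not a Privy Counsellor).
Among Amari, Ibarra, Sato and Sorensen, alphabetically by surname: Amari before Ibarra before Sato before Sorensen.
Among Farouk and Lindqvist, alphabetically by surname: Farouk before Lindqvist.
Order: Quinn, Amari, Ibarra, Sato, Sorensen, Farouk, Lindqvist.

Quinn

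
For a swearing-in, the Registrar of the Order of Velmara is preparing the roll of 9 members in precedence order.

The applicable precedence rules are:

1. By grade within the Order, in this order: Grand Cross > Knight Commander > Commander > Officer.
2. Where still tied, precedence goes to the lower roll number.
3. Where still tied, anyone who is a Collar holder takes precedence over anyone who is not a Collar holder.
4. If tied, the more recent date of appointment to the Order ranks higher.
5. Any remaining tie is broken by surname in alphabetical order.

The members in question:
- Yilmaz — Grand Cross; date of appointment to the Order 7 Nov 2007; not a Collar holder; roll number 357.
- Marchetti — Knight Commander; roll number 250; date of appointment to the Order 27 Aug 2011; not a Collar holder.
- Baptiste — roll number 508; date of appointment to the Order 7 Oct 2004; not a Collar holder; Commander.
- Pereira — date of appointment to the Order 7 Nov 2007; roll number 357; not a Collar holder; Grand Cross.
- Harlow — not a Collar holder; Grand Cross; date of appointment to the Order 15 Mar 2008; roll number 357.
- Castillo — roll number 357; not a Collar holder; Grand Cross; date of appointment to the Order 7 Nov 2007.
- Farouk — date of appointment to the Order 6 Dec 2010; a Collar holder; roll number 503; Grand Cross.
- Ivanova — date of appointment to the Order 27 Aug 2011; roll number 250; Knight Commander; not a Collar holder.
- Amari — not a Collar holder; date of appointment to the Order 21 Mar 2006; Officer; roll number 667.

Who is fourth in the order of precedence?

Yilmaz

By grade within the Order: Harlow, Castillo, Pereira, Yilmaz and Farouk (Grand Cross); then Ivanova and Marchetti (Knight Commander); then Baptiste (Commander); then Amari (Officer).
Among Harlow, Castillo, Pereira, Yilmaz and Farouk, by roll number (lower first): Harlow, Castillo, Pereira and Yilmaz (357) before Farouk (503).
Harlow, Castillo, Pereira and Yilmaz are each not a Collar holder, so the next rule applies.
Among Harlow, Castillo, Pereira and Yilmaz, by date of appointment to the Order (later first): Harlow (15 Mar 2008) before Castillo, Pereira and Yilmaz (7 Nov 2007).
Among Castillo, Pereira and Yilmaz, alphabetically by surname: Castillo before Pereira before Yilmaz.
Ivanova and Marchetti both have roll number 250, so the next rule applies.
Ivanova and Marchetti are each not a Collar holder, so the next rule applies.
Ivanova and Marchetti both have date of appointment to the Order 27 Aug 2011, so the next rule applies.
Among Ivanova and Marchetti, alphabetically by surname: Ivanova before Marchetti.
Order: Harlow, Castillo, Pereira, Yilmaz, Farouk, Ivanova, Marchetti, Baptiste, Amari.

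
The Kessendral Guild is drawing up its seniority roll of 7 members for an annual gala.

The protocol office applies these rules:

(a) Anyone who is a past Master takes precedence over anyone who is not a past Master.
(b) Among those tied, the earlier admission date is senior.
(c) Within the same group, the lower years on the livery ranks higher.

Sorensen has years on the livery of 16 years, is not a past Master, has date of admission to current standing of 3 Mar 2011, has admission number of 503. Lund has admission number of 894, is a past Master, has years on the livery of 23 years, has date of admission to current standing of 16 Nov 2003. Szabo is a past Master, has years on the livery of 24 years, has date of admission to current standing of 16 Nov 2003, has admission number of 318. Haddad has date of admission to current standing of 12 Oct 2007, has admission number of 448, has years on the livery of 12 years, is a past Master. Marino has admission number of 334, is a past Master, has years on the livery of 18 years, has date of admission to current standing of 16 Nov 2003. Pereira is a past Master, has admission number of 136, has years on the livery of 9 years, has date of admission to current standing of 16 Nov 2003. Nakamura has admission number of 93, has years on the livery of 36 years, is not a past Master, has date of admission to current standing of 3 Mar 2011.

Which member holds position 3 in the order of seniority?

By the first rule: Pereira, Marino, Lund, Szabo and Haddad (each a past Master); then Sorensen and Nakamura (both not a past Master).
Among Pereira, Marino, Lund, Szabo and Haddad, by date of admission to current standing (earlier first): Pereira, Marino, Lund and Szabo (16 Nov 2003) before Haddad (12 Oct 2007).
Among Pereira, Marino, Lund and Szabo, by years on the livery (lower first): Pereira (9 years) before Marino (18 years) before Lund (23 years) before Szabo (24 years).
Sorensen and Nakamura both have date of admission to current standing 3 Mar 2011, so the next rule applies.
Among Sorensen and Nakamura, by years on the livery (lower first): Sorensen (16 years) before Nakamura (36 years).
Order: Pereira, Marino, Lund, Szabo, Haddad, Sorensen, Nakamura.

Lund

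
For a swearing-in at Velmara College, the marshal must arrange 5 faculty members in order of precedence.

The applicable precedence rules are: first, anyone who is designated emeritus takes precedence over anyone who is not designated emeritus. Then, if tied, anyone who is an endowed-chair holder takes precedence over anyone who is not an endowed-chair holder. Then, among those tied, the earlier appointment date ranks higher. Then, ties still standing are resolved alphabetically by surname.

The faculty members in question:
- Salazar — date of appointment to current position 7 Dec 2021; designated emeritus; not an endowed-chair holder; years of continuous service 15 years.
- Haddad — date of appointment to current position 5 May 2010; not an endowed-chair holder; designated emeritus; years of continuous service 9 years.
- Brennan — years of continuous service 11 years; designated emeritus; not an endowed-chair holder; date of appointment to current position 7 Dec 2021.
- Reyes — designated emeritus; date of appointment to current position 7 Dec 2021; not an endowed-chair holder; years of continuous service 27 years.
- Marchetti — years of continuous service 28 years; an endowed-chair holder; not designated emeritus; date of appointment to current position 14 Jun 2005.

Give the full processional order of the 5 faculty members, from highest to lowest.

By the first rule: Haddad, Brennan, Reyes and Salazar (each designated emeritus); then Marchetti (not designated emeritus).
Haddad, Brennan, Reyes and Salazar are each not an endowed-chair holder, so the next rule applies.
Among Haddad, Brennan, Reyes and Salazar, by date of appointment to current position (earlier first): Haddad (5 May 2010) before Brennan, Reyes and Salazar (7 Dec 2021).
Among Brennan, Reyes and Salazar, alphabetically by surname: Brennan before Reyes before Salazar.
Full order: Haddad, Brennan, Reyes, Salazar, Marchetti.

Haddad, Brennan, Reyes, Salazar, Marchetti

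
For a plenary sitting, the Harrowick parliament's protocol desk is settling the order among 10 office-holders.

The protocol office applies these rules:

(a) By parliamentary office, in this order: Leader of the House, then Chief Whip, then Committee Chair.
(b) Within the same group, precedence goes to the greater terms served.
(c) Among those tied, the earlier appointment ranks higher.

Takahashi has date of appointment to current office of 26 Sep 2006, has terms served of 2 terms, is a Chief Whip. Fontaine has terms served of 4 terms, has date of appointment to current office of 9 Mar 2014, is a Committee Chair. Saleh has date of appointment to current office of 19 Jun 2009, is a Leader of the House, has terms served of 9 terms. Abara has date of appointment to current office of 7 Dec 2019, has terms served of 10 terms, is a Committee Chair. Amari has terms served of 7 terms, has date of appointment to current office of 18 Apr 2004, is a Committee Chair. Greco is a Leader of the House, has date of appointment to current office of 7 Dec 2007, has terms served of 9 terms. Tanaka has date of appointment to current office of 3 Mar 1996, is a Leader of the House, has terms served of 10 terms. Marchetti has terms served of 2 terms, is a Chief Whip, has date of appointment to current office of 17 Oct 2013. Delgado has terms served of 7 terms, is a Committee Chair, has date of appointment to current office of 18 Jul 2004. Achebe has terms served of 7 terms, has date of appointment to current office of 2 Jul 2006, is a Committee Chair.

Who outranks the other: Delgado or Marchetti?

By parliamentary office: Tanaka, Greco and Saleh (Leader of the House); then Takahashi and Marchetti (Chief Whip); then Abara, Amari, Delgado, Achebe and Fontaine (Committee Chair).
Among Tanaka, Greco and Saleh, by terms served (higher first): Tanaka (10 terms) before Greco and Saleh (9 terms).
Among Greco and Saleh, by date of appointment to current office (earlier first): Greco (7 Dec 2007) before Saleh (19 Jun 2009).
Takahashi and Marchetti both have terms served 2 terms, so the next rule applies.
Among Takahashi and Marchetti, by date of appointment to current office (earlier first): Takahashi (26 Sep 2006) before Marchetti (17 Oct 2013).
Among Abara, Amari, Delgado, Achebe and Fontaine, by terms served (higher first): Abara (10 terms) before Amari, Delgado and Achebe (7 terms) before Fontaine (4 terms).
Among Amari, Delgado and Achebe, by date of appointment to current office (earlier first): Amari (18 Apr 2004) before Delgado (18 Jul 2004) before Achebe (2 Jul 2006).
So Marchetti takes precedence.

Marchetti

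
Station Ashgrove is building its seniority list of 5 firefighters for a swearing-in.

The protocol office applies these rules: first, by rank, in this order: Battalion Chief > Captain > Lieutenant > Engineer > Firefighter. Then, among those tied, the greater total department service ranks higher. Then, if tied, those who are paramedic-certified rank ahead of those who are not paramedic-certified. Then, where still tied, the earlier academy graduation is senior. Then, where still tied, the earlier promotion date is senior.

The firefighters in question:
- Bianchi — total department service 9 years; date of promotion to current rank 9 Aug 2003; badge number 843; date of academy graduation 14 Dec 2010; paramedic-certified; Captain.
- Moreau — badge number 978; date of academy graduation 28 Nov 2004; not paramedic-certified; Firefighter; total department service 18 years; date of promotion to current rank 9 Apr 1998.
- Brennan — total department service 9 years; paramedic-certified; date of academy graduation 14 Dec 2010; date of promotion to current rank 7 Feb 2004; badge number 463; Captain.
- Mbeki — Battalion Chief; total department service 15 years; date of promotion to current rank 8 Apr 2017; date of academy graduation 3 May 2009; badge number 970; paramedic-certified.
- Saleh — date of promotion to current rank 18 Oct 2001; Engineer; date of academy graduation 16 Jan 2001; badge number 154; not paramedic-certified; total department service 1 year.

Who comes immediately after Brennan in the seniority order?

Saleh

By rank: Mbeki (Battalion Chief); then Bianchi and Brennan (Captain); then Saleh (Engineer); then Moreau (Firefighter).
Bianchi and Brennan both have total department service 9 years, so the next rule applies.
Bianchi and Brennan are each paramedic-certified, so the next rule applies.
Bianchi and Brennan both have date of academy graduation 14 Dec 2010, so the next rule applies.
Among Bianchi and Brennan, by date of promotion to current rank (earlier first): Bianchi (9 Aug 2003) before Brennan (7 Feb 2004).
Order: Mbeki, Bianchi, Brennan, Saleh, Moreau.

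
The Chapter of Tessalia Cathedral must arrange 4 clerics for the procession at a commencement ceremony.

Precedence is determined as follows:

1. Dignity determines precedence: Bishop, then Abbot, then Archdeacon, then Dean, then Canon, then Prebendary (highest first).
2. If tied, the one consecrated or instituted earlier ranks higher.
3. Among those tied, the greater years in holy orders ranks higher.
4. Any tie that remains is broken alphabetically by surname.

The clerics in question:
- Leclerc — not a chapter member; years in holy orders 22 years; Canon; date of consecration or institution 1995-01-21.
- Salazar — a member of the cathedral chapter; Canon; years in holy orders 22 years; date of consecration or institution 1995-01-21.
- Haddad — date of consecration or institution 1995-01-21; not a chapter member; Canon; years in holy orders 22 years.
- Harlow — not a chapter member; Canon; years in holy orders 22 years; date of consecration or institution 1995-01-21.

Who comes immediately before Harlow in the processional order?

Haddad

By dignity: Haddad, Harlow, Leclerc and Salazar (Canon).
Haddad, Harlow, Leclerc and Salazar all have date of consecration or institution 1995-01-21, so the next rule applies.
Haddad, Harlow, Leclerc and Salazar all have years in holy orders 22 years, so the next rule applies.
Among Haddad, Harlow, Leclerc and Salazar, alphabetically by surname: Haddad before Harlow before Leclerc before Salazar.
Order: Haddad, Harlow, Leclerc, Salazar.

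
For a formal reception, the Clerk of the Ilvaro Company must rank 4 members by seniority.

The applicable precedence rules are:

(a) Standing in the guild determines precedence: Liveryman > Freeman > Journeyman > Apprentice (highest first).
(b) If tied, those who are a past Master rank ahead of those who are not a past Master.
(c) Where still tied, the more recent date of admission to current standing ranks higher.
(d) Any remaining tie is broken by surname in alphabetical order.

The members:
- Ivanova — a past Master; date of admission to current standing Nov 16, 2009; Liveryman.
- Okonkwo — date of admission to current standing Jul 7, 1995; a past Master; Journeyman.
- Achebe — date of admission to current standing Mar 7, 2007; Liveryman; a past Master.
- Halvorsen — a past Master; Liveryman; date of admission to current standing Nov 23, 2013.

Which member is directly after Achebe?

Okonkwo

By standing in the guild: Halvorsen, Ivanova and Achebe (Liveryman); then Okonkwo (Journeyman).
Halvorsen, Ivanova and Achebe are each a past Master, so the next rule applies.
Among Halvorsen, Ivanova and Achebe, by date of admission to current standing (later first): Halvorsen (Nov 23, 2013) before Ivanova (Nov 16, 2009) before Achebe (Mar 7, 2007).
Order: Halvorsen, Ivanova, Achebe, Okonkwo.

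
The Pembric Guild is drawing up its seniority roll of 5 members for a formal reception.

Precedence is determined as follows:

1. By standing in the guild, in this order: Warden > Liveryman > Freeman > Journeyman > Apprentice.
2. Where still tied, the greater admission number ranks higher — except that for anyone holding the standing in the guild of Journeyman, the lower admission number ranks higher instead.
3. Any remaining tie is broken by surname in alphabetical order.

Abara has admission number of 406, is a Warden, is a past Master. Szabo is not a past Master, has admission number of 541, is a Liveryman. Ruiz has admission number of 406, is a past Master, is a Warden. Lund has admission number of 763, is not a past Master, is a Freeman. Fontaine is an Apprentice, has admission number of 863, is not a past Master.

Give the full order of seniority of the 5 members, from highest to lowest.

Abara, Ruiz, Szabo, Lund, Fontaine

By standing in the guild: Abara and Ruiz (Warden); then Szabo (Liveryman); then Lund (Freeman); then Fontaine (Apprentice).
Abara and Ruiz both have admission number 406, so the next rule applies.
Among Abara and Ruiz, alphabetically by surname: Abara before Ruiz.
Full order: Abara, Ruiz, Szabo, Lund, Fontaine.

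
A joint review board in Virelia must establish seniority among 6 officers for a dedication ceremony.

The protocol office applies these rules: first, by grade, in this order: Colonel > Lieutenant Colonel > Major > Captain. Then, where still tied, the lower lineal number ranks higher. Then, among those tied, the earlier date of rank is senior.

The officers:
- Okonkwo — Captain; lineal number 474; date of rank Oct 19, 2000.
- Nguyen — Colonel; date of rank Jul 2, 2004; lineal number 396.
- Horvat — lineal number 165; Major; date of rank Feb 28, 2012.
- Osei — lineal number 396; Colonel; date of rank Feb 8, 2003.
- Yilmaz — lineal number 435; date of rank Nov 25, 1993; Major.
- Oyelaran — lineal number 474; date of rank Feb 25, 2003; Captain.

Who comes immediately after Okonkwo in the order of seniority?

Oyelaran

By grade: Osei and Nguyen (Colonel); then Horvat and Yilmaz (Major); then Okonkwo and Oyelaran (Captain).
Osei and Nguyen both have lineal number 396, so the next rule applies.
Among Osei and Nguyen, by date of rank (earlier first): Osei (Feb 8, 2003) before Nguyen (Jul 2, 2004).
Among Horvat and Yilmaz, by lineal number (lower first): Horvat (165) before Yilmaz (435).
Okonkwo and Oyelaran both have lineal number 474, so the next rule applies.
Among Okonkwo and Oyelaran, by date of rank (earlier first): Okonkwo (Oct 19, 2000) before Oyelaran (Feb 25, 2003).
Order: Osei, Nguyen, Horvat, Yilmaz, Okonkwo, Oyelaran.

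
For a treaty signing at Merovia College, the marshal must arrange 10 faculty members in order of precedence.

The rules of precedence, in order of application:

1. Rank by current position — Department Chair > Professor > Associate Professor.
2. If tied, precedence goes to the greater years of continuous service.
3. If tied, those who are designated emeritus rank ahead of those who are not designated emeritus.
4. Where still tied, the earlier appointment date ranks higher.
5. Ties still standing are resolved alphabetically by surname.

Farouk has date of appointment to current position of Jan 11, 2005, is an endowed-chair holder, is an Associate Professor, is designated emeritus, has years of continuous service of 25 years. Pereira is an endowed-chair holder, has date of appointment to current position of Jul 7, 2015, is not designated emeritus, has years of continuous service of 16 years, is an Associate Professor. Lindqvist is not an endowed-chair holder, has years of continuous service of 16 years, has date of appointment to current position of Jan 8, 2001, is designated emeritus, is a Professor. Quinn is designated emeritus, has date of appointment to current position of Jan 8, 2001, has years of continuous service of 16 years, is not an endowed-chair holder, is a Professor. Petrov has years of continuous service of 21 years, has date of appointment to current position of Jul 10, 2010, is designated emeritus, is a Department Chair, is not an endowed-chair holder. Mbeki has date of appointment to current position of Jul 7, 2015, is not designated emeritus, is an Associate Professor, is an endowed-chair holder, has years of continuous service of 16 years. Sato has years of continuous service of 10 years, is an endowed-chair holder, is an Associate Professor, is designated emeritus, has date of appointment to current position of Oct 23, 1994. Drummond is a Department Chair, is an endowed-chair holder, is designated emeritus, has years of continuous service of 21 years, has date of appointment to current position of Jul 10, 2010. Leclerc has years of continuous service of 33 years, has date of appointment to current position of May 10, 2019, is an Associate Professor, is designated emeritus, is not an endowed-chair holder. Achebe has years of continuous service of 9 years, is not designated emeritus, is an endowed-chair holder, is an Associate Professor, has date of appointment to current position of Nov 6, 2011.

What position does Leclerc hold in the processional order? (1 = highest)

5

By current position: Drummond and Petrov (Department Chair); then Lindqvist and Quinn (Professor); then Leclerc, Farouk, Mbeki, Pereira, Sato and Achebe (Associate Professor).
Drummond and Petrov both have years of continuous service 21 years, so the next rule applies.
Drummond and Petrov are each designated emeritus, so the next rule applies.
Drummond and Petrov both have date of appointment to current position Jul 10, 2010, so the next rule applies.
Among Drummond and Petrov, alphabetically by surname: Drummond before Petrov.
Lindqvist and Quinn both have years of continuous service 16 years, so the next rule applies.
Lindqvist and Quinn are each designated emeritus, so the next rule applies.
Lindqvist and Quinn both have date of appointment to current position Jan 8, 2001, so the next rule applies.
Among Lindqvist and Quinn, alphabetically by surname: Lindqvist before Quinn.
Among Leclerc, Farouk, Mbeki, Pereira, Sato and Achebe, by years of continuous service (higher first): Leclerc (33 years) before Farouk (25 years) before Mbeki and Pereira (16 years) before Sato (10 years) before Achebe (9 years).
Mbeki and Pereira are each not designated emeritus, so the next rule applies.
Mbeki and Pereira both have date of appointment to current position Jul 7, 2015, so the next rule applies.
Among Mbeki and Pereira, alphabetically by surname: Mbeki before Pereira.
Order: Drummond, Petrov, Lindqvist, Quinn, Leclerc, Farouk, Mbeki, Pereira, Sato, Achebe. So position 5.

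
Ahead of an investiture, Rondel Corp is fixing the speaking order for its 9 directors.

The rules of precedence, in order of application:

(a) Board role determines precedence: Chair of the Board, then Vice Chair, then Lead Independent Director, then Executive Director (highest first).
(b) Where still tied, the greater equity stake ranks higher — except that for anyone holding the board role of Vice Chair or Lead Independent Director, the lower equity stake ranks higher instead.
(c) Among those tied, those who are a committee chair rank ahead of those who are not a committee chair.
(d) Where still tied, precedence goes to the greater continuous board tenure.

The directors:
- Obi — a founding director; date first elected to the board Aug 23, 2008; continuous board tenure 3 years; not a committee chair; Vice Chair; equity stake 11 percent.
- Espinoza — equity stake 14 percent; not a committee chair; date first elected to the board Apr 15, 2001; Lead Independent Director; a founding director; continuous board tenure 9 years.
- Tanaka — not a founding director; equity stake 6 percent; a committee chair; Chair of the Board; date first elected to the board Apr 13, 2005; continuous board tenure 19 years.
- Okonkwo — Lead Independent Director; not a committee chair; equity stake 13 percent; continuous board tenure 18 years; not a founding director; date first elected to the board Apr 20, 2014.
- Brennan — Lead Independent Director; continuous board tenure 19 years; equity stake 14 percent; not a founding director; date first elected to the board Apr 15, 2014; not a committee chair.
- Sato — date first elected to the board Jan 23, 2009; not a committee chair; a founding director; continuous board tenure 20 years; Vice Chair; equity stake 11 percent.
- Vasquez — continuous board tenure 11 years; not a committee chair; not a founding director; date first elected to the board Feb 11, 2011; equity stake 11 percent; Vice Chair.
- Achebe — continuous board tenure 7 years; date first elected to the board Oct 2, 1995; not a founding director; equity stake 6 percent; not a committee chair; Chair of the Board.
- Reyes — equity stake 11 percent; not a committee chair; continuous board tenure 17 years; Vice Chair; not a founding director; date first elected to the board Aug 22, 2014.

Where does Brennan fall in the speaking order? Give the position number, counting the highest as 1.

8

By board role: Tanaka and Achebe (Chair of the Board); then Sato, Reyes, Vasquez and Obi (Vice Chair); then Okonkwo, Brennan and Espinoza (Lead Independent Director).
Tanaka and Achebe both have equity stake 6 percent, so the next rule applies.
Among Tanaka and Achebe, a committee chair before not a committee chair: Tanaka (a committee chair) before Achebe (not a committee chair).
Sato, Reyes, Vasquez and Obi all have equity stake 11 percent, so the next rule applies.
Sato, Reyes, Vasquez and Obi are each not a committee chair, so the next rule applies.
Among Sato, Reyes, Vasquez and Obi, by continuous board tenure (higher first): Sato (20 years) before Reyes (17 years) before Vasquez (11 years) before Obi (3 years).
Among Okonkwo, Brennan and Espinoza, by equity stake (lower first) (reversed rule for this group): Okonkwo (13 percent) before Brennan and Espinoza (14 percent).
Brennan and Espinoza are each not a committee chair, so the next rule applies.
Among Brennan and Espinoza, by continuous board tenure (higher first): Brennan (19 years) before Espinoza (9 years).
Order: Tanaka, Achebe, Sato, Reyes, Vasquez, Obi, Okonkwo, Brennan, Espinoza. So position 8.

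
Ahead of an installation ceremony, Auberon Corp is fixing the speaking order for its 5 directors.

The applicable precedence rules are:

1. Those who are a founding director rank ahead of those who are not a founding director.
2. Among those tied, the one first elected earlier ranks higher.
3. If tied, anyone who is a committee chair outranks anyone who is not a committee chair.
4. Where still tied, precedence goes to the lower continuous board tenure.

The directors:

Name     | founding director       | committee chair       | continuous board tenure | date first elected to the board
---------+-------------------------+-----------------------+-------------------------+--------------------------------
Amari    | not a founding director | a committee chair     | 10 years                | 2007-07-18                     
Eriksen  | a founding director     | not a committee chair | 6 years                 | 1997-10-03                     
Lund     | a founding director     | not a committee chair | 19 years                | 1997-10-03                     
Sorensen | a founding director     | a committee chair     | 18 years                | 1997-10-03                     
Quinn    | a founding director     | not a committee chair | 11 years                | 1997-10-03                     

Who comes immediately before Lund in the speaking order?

Quinn

By the first rule: Sorensen, Eriksen, Quinn and Lund (each a founding director); then Amari (not a founding director).
Sorensen, Eriksen, Quinn and Lund all have date first elected to the board 1997-10-03, so the next rule applies.
Among Sorensen, Eriksen, Quinn and Lund, a committee chair before not a committee chair: Sorensen (a committee chair) before Eriksen, Quinn and Lund (not a committee chair).
Among Eriksen, Quinn and Lund, by continuous board tenure (lower first): Eriksen (6 years) before Quinn (11 years) before Lund (19 years).
Order: Sorensen, Eriksen, Quinn, Lund, Amari.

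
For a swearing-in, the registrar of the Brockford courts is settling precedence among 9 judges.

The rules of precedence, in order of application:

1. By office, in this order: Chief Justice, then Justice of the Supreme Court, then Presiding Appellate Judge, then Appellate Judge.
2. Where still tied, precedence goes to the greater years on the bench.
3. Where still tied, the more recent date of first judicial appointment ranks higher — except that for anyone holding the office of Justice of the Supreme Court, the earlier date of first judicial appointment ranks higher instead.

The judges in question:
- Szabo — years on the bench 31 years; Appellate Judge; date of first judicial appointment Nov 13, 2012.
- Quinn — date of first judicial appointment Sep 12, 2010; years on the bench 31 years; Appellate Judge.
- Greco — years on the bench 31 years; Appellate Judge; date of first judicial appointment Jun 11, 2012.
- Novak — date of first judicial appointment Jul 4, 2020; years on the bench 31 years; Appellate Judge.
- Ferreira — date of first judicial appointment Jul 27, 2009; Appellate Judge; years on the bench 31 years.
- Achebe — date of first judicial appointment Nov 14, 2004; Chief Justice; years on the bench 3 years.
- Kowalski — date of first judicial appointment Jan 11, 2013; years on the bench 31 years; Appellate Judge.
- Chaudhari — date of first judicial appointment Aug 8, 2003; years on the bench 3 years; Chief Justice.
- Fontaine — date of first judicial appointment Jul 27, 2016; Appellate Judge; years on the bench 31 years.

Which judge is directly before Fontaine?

Novak

By office: Achebe and Chaudhari (Chief Justice); then Novak, Fontaine, Kowalski, Szabo, Greco, Quinn and Ferreira (Appellate Judge).
Achebe and Chaudhari both have years on the bench 3 years, so the next rule applies.
Among Achebe and Chaudhari, by date of first judicial appointment (later first): Achebe (Nov 14, 2004) before Chaudhari (Aug 8, 2003).
Novak, Fontaine, Kowalski, Szabo, Greco, Quinn and Ferreira all have years on the bench 31 years, so the next rule applies.
Among Novak, Fontaine, Kowalski, Szabo, Greco, Quinn and Ferreira, by date of first judicial appointment (later first): Novak (Jul 4, 2020) before Fontaine (Jul 27, 2016) before Kowalski (Jan 11, 2013) before Szabo (Nov 13, 2012) before Greco (Jun 11, 2012) before Quinn (Sep 12, 2010) before Ferreira (Jul 27, 2009).
Order: Achebe, Chaudhari, Novak, Fontaine, Kowalski, Szabo, Greco, Quinn, Ferreira.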